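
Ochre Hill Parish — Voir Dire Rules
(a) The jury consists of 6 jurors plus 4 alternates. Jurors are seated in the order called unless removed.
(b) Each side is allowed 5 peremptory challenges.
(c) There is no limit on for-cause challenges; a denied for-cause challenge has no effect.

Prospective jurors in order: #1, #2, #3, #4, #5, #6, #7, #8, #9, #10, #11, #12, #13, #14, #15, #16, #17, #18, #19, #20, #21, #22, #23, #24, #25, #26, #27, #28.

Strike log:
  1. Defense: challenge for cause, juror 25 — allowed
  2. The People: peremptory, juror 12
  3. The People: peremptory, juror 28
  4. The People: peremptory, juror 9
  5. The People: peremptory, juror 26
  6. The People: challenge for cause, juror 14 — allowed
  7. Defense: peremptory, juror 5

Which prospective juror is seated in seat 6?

Removed: #5, #9, #12, #14, #25, #26, #28.
Seating in order: seats 1–6 → #1, #2, #3, #4, #6, #7; alternates → #8, #10, #11, #13.
So seat 6 is #7.

7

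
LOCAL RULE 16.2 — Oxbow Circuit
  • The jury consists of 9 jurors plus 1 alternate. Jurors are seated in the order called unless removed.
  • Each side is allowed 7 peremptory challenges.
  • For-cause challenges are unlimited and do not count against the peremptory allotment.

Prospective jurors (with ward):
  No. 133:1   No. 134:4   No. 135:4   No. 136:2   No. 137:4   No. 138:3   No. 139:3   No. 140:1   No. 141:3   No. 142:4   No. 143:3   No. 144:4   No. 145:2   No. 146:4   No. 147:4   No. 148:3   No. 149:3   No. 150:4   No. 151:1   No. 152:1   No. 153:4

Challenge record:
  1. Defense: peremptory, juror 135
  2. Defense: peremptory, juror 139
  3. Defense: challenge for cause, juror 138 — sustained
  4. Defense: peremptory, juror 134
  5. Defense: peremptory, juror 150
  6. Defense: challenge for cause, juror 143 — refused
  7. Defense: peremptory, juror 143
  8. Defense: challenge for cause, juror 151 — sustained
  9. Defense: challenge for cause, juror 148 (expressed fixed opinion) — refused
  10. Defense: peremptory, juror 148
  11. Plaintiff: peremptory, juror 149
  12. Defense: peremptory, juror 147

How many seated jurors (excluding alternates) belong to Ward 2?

2

Removed: #134, #135, #138, #139, #143, #147, #148, #149, #150, #151.
Seated jurors 1–9: #133, #136, #137, #140, #141, #142, #144, #145, #146 (alternates #152 not counted).
Of those, in Ward 2: #136, #145 → 2.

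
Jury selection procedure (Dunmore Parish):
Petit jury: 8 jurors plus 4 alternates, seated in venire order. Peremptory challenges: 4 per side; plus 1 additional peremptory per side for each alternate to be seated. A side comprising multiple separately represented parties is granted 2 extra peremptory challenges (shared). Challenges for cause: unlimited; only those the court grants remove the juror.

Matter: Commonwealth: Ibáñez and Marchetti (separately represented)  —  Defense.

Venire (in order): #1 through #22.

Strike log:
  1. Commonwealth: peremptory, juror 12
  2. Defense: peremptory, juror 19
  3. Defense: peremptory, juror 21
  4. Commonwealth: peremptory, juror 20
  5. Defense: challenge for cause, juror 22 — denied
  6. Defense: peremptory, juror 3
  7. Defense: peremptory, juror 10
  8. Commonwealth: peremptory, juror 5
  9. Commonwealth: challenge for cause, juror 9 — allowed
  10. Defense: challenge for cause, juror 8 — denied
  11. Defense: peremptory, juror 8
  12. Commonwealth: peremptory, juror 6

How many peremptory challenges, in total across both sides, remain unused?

9

Commonwealth allotment: 4 base + 1 × 4 alternates + 2 multi-party = 10. Defense allotment: 4 base + 1 × 4 alternates = 8.
Commonwealth peremptories used: #12, #20, #5, #6 — 4 (the for-cause on #9 doesn't count).
Defense peremptories used: #19, #21, #3, #10, #8 — 5 (for-cause on #22, #8 don't count).
Remaining: (10 − 4) + (8 − 5) = 9.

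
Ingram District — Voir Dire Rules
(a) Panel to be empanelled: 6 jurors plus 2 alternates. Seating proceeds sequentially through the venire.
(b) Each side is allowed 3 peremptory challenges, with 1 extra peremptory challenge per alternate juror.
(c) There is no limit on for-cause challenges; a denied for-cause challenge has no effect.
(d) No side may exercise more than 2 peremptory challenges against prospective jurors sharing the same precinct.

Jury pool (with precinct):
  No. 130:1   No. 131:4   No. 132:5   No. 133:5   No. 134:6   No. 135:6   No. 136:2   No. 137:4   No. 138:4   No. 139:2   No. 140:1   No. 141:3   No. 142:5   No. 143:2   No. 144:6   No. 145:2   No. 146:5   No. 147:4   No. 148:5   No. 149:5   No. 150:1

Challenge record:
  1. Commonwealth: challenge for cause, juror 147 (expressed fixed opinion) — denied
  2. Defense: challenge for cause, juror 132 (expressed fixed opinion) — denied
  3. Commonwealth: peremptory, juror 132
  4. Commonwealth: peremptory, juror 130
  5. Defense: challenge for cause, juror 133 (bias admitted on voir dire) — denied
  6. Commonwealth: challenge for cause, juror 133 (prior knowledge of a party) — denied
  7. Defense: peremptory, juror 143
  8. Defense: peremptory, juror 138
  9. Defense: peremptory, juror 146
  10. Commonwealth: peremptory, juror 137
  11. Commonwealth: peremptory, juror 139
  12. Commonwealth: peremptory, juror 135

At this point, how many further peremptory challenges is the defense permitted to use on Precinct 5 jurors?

Defense peremptories so far: #143, #138, #146 — 3 of 5 used, 2 left overall.
Against Precinct 5: #146 — 1 used; per-precinct cap 2 leaves 1.
Binding limit: min(2, 1) = 1.

1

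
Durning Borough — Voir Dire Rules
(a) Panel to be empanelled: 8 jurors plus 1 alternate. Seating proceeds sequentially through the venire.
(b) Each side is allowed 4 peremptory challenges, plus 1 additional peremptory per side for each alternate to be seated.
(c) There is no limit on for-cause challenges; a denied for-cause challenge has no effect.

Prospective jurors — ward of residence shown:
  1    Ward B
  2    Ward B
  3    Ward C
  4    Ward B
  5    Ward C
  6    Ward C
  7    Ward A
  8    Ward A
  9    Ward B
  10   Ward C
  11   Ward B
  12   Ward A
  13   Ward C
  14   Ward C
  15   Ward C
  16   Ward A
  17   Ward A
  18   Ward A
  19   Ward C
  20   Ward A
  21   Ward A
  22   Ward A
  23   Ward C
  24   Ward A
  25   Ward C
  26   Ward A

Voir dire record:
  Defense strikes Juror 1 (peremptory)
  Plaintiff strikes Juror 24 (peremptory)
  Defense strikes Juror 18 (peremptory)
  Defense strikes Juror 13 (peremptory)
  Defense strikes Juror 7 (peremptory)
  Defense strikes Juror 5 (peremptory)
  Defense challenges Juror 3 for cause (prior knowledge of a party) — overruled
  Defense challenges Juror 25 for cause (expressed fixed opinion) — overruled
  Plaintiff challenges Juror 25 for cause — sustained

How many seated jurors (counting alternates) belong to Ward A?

Removed: #1, #5, #7, #13, #18, #24, #25.
Seated (9 incl. alternates): #2, #3, #4, #6, #8, #9, #10, #11, #12.
Of those, in Ward A: #8, #12 → 2.

2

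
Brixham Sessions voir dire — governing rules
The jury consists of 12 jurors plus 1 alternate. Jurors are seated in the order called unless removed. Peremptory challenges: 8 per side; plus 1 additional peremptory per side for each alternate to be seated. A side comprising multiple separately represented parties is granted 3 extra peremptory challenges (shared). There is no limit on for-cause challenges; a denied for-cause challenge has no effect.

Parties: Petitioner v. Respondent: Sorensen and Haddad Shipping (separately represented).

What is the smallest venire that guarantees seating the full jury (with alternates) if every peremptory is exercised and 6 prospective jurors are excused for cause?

Seats to fill: 12 + 1 alternates = 13.
Peremptories — Petitioner: 8 + 1×1 = 9; Respondent: 8 + 1×1 + 3 = 12; total 21.
For-cause removals: 6.
Minimum venire: 13 + 21 + 6 = 40.

40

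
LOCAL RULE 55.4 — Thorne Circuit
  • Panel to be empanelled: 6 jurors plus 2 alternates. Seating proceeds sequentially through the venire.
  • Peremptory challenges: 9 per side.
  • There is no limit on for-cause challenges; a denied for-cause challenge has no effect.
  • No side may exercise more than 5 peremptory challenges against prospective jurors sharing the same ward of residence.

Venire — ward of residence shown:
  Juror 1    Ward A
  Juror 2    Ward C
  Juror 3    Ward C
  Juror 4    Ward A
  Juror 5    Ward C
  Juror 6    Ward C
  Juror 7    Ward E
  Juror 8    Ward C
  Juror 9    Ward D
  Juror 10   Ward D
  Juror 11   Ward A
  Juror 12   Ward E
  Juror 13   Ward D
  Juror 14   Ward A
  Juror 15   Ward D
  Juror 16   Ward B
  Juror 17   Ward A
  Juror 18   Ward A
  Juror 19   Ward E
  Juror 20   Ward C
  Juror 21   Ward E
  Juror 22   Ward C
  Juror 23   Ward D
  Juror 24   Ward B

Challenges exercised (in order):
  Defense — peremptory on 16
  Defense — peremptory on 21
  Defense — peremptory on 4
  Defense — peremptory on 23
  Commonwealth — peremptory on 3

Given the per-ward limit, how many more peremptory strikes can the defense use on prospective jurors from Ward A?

4

Defense peremptories so far: #16, #21, #4, #23 — 4 of 9 used, 5 left overall.
Against Ward A: #4 — 1 used; per-ward cap 5 leaves 4.
Binding limit: min(5, 4) = 4.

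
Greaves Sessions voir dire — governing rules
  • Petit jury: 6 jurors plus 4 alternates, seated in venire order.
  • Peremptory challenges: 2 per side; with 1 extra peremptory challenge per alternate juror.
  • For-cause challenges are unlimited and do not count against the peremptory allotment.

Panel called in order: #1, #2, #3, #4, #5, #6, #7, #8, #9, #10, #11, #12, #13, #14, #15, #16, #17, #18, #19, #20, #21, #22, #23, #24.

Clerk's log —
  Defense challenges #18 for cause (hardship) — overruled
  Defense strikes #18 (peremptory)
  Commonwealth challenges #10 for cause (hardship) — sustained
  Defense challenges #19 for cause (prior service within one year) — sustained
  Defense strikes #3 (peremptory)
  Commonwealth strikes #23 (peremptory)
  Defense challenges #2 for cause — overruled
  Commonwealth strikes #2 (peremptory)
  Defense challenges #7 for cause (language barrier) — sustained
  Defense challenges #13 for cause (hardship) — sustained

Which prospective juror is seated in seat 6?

9

Removed: #2, #3, #7, #10, #13, #18, #19, #23.
Seating in order: seats 1–6 → #1, #4, #5, #6, #8, #9; alternates → #11, #12, #14, #15.
So seat 6 is #9.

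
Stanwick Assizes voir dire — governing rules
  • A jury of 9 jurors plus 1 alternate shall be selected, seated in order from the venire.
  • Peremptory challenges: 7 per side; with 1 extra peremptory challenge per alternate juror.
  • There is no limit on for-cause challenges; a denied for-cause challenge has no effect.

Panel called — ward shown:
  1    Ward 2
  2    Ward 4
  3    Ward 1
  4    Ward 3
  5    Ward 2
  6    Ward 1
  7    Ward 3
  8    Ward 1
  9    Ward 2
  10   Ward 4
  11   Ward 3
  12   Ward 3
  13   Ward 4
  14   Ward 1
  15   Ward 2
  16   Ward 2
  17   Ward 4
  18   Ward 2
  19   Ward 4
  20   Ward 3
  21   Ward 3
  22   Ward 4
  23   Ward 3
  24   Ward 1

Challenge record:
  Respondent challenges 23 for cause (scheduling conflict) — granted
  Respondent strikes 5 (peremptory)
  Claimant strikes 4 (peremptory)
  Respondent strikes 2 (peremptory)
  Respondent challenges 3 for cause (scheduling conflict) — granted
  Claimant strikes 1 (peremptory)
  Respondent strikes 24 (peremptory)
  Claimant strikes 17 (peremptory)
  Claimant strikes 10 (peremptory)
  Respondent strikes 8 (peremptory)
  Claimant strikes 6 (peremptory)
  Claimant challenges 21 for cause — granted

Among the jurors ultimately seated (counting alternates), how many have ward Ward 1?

Removed: #1, #2, #3, #4, #5, #6, #8, #10, #17, #21, #23, #24.
Seated (10 incl. alternates): #7, #9, #11, #12, #13, #14, #15, #16, #18, #19.
Of those, in Ward 1: #14 → 1.

1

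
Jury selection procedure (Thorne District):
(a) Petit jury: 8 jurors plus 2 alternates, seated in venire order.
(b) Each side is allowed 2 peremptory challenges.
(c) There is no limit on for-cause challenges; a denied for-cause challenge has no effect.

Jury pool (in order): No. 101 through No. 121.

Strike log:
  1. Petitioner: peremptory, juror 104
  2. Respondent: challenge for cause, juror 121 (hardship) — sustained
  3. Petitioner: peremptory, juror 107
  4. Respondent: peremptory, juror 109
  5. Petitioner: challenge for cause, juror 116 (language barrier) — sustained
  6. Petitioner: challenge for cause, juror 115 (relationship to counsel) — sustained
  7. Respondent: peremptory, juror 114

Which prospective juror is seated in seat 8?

Removed: #104, #107, #109, #114, #115, #116, #121.
Filling seats in venire order through position 8: #101, #102, #103, #105, #106, #108, #110, #111.
So seat 8 is #111.

111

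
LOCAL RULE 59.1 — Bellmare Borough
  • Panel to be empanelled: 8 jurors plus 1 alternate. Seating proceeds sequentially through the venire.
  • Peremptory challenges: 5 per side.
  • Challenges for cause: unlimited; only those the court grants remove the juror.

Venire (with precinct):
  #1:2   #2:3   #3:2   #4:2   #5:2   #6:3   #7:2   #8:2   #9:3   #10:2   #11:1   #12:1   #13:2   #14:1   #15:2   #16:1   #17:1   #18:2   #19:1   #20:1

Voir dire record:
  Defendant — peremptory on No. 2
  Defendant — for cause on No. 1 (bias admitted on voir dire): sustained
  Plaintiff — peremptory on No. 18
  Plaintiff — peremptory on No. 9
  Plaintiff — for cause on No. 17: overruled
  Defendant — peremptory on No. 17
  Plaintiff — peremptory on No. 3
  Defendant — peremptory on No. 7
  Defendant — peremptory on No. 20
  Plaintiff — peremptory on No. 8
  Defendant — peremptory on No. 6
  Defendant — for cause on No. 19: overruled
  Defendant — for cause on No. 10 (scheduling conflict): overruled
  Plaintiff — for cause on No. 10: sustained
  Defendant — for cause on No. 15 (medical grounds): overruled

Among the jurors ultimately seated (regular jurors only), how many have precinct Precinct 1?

Removed: #1, #2, #3, #6, #7, #8, #9, #10, #17, #18, #20.
Seated jurors 1–8: #4, #5, #11, #12, #13, #14, #15, #16 (alternates #19 not counted).
Of those, in Precinct 1: #11, #12, #14, #16 → 4.

4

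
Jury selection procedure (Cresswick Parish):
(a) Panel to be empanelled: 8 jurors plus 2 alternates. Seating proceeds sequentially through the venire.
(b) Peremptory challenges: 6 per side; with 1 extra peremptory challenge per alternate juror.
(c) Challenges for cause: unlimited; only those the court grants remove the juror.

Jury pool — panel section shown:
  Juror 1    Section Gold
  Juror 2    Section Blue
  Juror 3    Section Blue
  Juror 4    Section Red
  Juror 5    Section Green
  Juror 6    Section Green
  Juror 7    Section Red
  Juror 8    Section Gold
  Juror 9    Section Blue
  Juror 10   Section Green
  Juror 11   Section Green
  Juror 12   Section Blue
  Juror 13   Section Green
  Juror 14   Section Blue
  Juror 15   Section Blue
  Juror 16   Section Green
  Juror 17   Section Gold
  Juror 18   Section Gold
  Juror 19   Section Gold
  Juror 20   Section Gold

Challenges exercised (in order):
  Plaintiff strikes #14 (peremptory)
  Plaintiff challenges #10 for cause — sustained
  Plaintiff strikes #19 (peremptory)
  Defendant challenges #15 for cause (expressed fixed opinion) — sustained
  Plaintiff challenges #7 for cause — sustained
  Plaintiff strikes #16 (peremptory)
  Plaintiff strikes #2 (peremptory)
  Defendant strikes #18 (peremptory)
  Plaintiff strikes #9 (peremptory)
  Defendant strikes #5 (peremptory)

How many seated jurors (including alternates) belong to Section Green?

Removed: #2, #5, #7, #9, #10, #14, #15, #16, #18, #19.
Seated (10 incl. alternates): #1, #3, #4, #6, #8, #11, #12, #13, #17, #20.
Of those, in Section Green: #6, #11, #13 → 3.

3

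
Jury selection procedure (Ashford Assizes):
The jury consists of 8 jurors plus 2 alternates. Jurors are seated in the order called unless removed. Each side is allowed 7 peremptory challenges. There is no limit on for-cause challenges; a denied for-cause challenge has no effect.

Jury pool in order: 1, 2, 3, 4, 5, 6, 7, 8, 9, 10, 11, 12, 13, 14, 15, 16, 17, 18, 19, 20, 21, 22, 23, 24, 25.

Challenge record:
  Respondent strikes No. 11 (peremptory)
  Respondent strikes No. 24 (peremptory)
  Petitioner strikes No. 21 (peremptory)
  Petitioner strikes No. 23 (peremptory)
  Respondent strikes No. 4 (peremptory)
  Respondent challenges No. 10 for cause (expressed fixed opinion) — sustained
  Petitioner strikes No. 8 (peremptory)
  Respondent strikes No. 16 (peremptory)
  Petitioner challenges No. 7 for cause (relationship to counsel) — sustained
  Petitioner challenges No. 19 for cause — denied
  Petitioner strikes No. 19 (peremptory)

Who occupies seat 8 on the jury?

Removed: #4, #7, #8, #10, #11, #16, #19, #21, #23, #24.
Filling seats in venire order through position 8: #1, #2, #3, #5, #6, #9, #12, #13.
So seat 8 is #13.

13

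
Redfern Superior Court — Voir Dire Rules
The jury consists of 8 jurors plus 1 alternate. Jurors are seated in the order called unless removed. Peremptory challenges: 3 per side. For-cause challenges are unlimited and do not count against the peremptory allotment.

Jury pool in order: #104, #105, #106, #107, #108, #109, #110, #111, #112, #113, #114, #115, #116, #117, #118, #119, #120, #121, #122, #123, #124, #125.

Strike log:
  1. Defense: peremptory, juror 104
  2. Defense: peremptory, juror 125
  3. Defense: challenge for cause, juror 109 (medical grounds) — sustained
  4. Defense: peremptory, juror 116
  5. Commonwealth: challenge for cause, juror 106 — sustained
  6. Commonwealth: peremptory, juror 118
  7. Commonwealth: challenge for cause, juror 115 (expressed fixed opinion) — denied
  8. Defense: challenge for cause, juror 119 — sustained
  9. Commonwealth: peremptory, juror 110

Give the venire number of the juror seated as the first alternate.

Removed: #104, #106, #109, #110, #116, #118, #119, #125. (#115 stays — for-cause denied.)
Seating in order: seats 1–8 → #105, #107, #108, #111, #112, #113, #114, #115; alternates → #117.
So alternate 1 is #117.

117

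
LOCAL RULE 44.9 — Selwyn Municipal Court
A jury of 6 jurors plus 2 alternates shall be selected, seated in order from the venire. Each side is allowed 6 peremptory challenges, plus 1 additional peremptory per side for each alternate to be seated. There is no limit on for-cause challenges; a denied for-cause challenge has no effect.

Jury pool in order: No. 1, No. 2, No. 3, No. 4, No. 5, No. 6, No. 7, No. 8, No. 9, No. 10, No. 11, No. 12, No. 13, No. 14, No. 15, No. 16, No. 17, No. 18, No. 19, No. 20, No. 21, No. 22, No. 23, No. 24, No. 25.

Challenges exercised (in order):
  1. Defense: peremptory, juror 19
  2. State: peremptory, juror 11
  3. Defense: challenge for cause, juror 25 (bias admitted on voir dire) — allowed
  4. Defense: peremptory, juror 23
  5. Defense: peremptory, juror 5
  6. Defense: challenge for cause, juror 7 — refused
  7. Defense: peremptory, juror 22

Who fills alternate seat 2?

9

Removed: #5, #11, #19, #22, #23, #25. (#7 stays — for-cause denied.)
Seating in order: seats 1–6 → #1, #2, #3, #4, #6, #7; alternates → #8, #9.
So alternate 2 is #9.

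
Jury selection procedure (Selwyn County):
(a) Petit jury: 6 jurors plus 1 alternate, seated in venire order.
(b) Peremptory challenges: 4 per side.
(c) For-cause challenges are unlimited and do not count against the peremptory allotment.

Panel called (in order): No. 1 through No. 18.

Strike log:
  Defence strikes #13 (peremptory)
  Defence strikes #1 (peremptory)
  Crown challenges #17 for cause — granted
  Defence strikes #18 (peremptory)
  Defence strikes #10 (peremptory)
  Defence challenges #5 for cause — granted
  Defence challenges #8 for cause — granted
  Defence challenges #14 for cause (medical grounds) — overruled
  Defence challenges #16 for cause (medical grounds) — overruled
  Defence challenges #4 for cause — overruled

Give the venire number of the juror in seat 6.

9

Removed: #1, #5, #8, #10, #13, #17, #18. (#4, #14, #16 stay — for-cause denied.)
Seating in order: seats 1–6 → #2, #3, #4, #6, #7, #9; alternates → #11.
So seat 6 is #9.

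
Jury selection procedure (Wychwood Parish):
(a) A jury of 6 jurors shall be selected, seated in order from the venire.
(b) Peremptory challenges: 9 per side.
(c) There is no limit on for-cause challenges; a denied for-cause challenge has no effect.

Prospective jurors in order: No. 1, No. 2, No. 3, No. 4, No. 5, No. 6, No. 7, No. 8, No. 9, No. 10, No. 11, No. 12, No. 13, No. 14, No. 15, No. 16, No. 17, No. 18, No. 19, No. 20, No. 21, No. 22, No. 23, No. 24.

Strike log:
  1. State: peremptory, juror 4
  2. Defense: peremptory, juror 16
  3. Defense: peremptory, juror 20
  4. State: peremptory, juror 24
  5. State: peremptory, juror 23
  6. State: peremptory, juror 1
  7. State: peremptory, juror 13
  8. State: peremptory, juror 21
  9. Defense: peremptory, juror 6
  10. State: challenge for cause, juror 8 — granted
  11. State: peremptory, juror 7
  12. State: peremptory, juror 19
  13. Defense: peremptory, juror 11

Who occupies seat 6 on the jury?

12

Removed: #1, #4, #6, #7, #8, #11, #13, #16, #19, #20, #21, #23, #24.
Seating in order: seats 1–6 → #2, #3, #5, #9, #10, #12.
So seat 6 is #12.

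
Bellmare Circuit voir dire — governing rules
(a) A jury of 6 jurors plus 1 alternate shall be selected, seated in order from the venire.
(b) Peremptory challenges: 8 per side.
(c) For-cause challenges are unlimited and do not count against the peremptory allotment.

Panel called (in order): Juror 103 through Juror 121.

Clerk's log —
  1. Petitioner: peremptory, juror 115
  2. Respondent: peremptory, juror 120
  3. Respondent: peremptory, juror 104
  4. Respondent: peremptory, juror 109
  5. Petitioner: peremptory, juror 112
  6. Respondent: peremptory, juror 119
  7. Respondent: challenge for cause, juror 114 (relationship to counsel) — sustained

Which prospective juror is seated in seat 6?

Removed: #104, #109, #112, #114, #115, #119, #120.
Seating in order: seats 1–6 → #103, #105, #106, #107, #108, #110; alternates → #111.
So seat 6 is #110.

110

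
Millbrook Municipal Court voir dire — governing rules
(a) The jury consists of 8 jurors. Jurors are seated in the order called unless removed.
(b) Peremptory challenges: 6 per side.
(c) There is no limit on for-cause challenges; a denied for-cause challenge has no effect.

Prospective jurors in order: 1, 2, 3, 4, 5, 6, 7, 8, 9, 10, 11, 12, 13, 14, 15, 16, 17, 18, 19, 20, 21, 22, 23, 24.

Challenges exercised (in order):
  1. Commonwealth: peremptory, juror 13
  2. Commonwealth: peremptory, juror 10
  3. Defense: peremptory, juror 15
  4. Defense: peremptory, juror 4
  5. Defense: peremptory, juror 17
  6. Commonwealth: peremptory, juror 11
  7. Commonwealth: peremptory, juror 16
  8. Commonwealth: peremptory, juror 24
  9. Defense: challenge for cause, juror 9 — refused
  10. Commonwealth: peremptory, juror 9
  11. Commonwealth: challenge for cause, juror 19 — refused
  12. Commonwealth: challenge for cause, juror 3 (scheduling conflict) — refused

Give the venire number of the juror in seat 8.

12

Removed: #4, #9, #10, #11, #13, #15, #16, #17, #24. (#3, #19 stay — for-cause denied.)
Seating in order: seats 1–8 → #1, #2, #3, #5, #6, #7, #8, #12.
So seat 8 is #12.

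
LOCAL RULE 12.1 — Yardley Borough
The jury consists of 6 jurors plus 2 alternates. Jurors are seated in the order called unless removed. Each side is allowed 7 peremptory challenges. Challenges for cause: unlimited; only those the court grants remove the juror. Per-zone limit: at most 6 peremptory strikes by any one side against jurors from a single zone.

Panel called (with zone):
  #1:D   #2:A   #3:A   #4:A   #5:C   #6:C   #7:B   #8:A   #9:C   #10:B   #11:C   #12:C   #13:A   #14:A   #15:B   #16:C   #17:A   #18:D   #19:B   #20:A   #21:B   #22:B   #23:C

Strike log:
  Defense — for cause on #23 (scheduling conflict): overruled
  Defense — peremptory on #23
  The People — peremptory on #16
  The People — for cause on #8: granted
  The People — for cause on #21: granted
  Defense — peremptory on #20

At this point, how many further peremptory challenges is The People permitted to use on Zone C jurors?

The People peremptories so far: #16 — 1 of 7 used, 6 left overall.
Against Zone C: #16 — 1 used; per-zone cap 6 leaves 5.
Binding limit: min(6, 5) = 5.

5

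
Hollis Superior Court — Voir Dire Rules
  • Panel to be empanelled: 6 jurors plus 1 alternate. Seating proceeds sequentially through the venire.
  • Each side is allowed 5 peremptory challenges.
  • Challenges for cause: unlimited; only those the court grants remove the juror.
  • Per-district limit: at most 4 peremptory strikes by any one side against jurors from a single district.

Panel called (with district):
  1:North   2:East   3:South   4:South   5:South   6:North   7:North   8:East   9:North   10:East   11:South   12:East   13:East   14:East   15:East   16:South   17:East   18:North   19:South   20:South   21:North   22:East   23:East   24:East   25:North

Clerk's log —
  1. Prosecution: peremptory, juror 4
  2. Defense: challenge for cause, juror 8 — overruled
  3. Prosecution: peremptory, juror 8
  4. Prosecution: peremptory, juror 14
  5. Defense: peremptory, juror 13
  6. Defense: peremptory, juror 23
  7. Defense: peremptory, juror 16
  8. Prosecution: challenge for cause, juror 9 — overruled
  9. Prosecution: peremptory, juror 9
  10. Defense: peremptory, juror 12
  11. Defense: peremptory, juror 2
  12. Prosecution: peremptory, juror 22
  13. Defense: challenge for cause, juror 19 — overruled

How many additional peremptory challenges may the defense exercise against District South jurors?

Defense peremptories so far: #13, #23, #16, #12, #2 — 5 of 5 used, 0 left overall.
Against District South: #16 — 1 used; per-district cap 4 leaves 3.
Binding limit: min(0, 3) = 0.

0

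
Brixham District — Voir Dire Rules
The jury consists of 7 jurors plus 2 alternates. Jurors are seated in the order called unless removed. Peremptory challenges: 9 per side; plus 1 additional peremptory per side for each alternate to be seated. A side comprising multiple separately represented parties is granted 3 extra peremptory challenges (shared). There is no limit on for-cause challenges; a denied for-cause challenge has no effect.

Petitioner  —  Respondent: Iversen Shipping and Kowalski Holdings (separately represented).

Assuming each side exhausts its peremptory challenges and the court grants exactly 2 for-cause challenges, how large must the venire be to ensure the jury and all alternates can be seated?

Seats to fill: 7 + 2 alternates = 9.
Peremptories — Petitioner: 9 + 1×2 = 11; Respondent: 9 + 1×2 + 3 = 14; total 25.
For-cause removals: 2.
Minimum venire: 9 + 25 + 2 = 36.

36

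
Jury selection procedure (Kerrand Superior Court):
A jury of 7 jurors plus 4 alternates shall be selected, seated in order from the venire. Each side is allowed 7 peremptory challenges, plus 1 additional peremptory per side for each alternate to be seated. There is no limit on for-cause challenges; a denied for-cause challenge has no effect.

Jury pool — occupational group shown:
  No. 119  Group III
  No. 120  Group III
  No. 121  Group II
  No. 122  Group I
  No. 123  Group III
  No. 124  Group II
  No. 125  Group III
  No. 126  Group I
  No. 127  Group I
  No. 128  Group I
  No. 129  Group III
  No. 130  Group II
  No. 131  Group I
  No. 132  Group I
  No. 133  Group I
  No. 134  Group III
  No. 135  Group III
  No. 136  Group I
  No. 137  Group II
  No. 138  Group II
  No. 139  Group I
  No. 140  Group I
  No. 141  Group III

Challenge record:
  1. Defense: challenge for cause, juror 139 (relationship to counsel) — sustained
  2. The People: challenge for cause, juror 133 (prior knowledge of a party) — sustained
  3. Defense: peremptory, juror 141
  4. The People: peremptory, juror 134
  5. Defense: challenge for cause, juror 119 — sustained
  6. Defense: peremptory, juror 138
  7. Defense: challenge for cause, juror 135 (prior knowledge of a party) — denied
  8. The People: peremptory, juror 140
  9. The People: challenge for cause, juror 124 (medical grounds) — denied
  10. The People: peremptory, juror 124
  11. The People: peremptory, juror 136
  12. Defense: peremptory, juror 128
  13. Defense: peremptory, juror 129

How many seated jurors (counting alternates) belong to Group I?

5

Removed: #119, #124, #128, #129, #133, #134, #136, #138, #139, #140, #141.
Seated (11 incl. alternates): #120, #121, #122, #123, #125, #126, #127, #130, #131, #132, #135.
Of those, in Group I: #122, #126, #127, #131, #132 → 5.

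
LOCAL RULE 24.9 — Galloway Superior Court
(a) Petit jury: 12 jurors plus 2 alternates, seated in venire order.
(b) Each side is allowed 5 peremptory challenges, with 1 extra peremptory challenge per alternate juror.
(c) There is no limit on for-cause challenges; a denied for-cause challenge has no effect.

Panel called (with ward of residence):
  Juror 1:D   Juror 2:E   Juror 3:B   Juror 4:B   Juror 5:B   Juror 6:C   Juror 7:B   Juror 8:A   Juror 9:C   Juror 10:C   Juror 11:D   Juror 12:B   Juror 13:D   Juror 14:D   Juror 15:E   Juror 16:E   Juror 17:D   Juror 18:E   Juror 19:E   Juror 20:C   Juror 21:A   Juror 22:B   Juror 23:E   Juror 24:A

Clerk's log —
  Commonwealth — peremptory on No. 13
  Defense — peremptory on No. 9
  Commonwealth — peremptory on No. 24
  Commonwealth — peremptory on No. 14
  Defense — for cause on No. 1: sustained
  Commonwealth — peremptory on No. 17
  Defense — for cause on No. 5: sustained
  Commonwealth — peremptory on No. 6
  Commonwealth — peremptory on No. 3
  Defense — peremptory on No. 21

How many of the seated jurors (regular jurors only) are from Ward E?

Removed: #1, #3, #5, #6, #9, #13, #14, #17, #21, #24.
Seated jurors 1–12: #2, #4, #7, #8, #10, #11, #12, #15, #16, #18, #19, #20 (alternates #22, #23 not counted).
Of those, in Ward E: #2, #15, #16, #18, #19 → 5.

5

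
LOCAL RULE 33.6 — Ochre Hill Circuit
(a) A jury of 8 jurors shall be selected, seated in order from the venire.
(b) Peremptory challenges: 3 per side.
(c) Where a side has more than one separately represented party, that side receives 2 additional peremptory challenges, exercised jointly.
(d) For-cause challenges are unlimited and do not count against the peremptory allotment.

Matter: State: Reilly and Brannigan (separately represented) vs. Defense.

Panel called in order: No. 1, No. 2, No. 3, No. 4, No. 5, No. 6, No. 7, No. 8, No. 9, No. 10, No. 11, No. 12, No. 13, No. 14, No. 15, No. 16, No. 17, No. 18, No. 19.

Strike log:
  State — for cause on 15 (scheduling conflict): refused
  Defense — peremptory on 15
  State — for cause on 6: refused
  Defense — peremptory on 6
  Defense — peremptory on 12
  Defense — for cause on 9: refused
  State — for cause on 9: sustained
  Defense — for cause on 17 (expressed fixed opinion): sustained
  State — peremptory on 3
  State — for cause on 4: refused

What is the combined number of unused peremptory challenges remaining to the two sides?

State allotment: 3 base + 2 multi-party = 5. Defense allotment: 3.
State peremptories used: #3 — 1 (for-cause on #15, #6, #9, #4 don't count).
Defense peremptories used: #15, #6, #12 — 3 (for-cause on #9, #17 don't count).
Remaining: (5 − 1) + (3 − 3) = 4.

4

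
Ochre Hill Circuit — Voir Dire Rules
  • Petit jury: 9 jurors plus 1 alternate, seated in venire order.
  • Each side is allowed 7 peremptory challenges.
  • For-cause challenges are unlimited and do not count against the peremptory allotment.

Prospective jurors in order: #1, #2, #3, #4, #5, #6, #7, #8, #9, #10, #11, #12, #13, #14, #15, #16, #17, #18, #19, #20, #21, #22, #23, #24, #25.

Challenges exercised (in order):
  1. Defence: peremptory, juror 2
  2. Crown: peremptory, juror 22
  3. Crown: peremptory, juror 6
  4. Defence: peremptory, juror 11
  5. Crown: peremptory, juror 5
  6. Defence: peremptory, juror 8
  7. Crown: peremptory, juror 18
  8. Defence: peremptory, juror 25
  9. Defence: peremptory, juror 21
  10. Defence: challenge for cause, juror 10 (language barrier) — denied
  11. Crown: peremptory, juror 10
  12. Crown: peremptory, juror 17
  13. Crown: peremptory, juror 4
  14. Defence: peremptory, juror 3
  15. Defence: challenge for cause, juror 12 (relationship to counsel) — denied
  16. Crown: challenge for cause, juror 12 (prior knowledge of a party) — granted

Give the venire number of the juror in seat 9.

Removed: #2, #3, #4, #5, #6, #8, #10, #11, #12, #17, #18, #21, #22, #25.
Seating in order: seats 1–9 → #1, #7, #9, #13, #14, #15, #16, #19, #20; alternates → #23.
So seat 9 is #20.

20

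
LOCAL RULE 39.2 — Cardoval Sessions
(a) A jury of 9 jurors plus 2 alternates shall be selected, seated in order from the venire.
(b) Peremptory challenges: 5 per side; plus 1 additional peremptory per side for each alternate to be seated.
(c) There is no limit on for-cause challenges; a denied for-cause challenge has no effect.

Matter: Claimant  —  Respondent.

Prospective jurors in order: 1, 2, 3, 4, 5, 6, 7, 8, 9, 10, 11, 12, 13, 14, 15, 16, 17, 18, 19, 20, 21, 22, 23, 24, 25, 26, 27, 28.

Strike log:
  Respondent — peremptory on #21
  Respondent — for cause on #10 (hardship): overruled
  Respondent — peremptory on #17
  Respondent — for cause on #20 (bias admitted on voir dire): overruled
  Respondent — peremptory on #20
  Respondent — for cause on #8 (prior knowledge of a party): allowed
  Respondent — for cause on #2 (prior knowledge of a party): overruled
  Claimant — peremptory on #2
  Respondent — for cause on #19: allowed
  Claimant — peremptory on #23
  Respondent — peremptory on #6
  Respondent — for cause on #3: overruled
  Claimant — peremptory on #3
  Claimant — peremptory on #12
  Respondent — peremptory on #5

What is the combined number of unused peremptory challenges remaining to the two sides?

5

Claimant allotment: 5 base + 1 × 2 alternates = 7. Respondent allotment: 5 base + 1 × 2 alternates = 7.
Claimant peremptories used: #2, #23, #3, #12 — 4.
Respondent peremptories used: #21, #17, #20, #6, #5 — 5 (for-cause on #10, #20, #8, #2, #19, #3 don't count).
Remaining: (7 − 4) + (7 − 5) = 5.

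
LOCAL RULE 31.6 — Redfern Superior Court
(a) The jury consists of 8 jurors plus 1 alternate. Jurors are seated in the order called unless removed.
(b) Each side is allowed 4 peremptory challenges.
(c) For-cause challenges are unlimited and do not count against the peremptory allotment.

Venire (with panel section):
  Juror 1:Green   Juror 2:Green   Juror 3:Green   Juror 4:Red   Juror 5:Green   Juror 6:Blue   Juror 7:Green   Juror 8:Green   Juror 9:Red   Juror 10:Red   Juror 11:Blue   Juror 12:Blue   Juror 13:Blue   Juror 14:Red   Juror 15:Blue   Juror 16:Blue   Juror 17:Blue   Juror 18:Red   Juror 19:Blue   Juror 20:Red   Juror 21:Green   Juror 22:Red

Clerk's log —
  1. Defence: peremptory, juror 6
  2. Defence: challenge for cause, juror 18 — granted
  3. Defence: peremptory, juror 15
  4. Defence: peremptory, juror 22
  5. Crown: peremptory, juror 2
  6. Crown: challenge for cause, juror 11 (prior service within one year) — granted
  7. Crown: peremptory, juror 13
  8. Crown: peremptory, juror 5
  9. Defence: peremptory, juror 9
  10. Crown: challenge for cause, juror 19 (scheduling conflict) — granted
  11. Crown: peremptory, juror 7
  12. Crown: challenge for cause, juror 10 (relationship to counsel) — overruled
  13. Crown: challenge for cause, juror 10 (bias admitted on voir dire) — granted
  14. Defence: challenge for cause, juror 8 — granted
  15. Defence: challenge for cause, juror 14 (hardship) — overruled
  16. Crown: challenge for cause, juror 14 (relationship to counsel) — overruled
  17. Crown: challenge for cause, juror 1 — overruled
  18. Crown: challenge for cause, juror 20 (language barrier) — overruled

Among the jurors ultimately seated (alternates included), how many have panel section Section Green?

3

Removed: #2, #5, #6, #7, #8, #9, #10, #11, #13, #15, #18, #19, #22.
Seated (9 incl. alternates): #1, #3, #4, #12, #14, #16, #17, #20, #21.
Of those, in Section Green: #1, #3, #21 → 3.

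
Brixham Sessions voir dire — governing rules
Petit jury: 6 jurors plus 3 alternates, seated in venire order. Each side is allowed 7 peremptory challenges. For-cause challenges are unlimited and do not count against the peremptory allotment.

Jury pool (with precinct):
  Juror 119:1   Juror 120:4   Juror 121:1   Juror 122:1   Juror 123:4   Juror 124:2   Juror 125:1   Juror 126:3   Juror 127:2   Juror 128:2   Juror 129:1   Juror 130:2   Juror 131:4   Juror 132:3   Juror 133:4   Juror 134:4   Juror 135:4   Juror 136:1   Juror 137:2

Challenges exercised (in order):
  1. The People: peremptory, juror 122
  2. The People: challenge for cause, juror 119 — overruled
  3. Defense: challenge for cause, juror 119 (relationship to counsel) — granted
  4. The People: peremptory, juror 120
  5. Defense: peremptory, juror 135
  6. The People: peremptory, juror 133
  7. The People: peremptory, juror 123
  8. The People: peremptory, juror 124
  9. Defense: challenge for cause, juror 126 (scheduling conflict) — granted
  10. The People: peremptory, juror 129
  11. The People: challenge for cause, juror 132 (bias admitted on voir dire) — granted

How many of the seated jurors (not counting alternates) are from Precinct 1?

Removed: #119, #120, #122, #123, #124, #126, #129, #132, #133, #135.
Seated jurors 1–6: #121, #125, #127, #128, #130, #131 (alternates #134, #136, #137 not counted).
Of those, in Precinct 1: #121, #125 → 2.

2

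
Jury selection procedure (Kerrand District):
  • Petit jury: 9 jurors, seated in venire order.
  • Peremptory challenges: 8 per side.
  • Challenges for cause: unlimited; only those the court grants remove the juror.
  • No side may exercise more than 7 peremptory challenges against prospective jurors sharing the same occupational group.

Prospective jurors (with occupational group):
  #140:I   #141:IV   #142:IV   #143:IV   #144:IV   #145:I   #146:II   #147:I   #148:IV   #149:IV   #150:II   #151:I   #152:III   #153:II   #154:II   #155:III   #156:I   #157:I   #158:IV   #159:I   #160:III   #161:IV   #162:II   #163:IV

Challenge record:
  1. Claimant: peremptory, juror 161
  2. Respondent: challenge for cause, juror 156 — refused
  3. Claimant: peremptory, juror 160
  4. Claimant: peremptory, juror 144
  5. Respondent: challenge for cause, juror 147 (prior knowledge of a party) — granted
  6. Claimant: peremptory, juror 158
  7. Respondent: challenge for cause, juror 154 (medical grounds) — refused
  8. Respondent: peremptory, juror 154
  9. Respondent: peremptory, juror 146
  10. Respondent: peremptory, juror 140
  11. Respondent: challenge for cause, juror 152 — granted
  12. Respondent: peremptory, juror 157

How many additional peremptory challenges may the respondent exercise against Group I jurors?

4

Respondent peremptories so far: #154, #146, #140, #157 — 4 of 8 used, 4 left overall.
Against Group I: #140, #157 — 2 used; per-group cap 7 leaves 5.
Binding limit: min(4, 5) = 4.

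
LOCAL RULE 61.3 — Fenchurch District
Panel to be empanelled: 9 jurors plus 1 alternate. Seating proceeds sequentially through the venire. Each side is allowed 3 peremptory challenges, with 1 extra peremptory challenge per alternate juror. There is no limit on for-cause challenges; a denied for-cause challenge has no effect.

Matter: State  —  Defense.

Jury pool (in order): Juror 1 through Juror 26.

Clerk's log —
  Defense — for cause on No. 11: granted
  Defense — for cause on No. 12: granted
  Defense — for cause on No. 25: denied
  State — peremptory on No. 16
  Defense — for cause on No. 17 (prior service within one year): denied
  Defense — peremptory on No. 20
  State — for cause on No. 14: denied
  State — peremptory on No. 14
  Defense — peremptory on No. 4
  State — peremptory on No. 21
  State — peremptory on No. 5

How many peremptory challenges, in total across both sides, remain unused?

State allotment: 3 base + 1 × 1 alternate = 4. Defense allotment: 3 base + 1 × 1 alternate = 4.
State peremptories used: #16, #14, #21, #5 — 4 (the for-cause on #14 doesn't count).
Defense peremptories used: #20, #4 — 2 (for-cause on #11, #12, #25, #17 don't count).
Remaining: (4 − 4) + (4 − 2) = 2.

2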